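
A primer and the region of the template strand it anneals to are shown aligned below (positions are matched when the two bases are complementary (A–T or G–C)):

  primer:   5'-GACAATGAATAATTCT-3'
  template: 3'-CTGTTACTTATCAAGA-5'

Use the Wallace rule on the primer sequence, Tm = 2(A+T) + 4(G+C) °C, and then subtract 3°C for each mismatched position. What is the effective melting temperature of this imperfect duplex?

Primer base counts: A=7, T=5, G=2, C=2 → A+T=12, G+C=4
Perfect-match Tm = 2(12) + 4(4) = 24 + 16 = 40°C
Mismatches (positions where the bases are not complementary): 1 (at position 12)
Effective Tm = 40 − 1×3 = 40 − 3 = 37°C

37°C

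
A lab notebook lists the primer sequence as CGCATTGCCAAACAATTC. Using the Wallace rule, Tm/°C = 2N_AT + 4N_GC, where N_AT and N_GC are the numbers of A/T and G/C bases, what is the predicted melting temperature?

Scanning the sequence gives A=6, G=2, T=4, C=6.
A+T = 10, G+C = 8
Tm = 2(10) + 4(8) = 20 + 32 = 52°C

52°C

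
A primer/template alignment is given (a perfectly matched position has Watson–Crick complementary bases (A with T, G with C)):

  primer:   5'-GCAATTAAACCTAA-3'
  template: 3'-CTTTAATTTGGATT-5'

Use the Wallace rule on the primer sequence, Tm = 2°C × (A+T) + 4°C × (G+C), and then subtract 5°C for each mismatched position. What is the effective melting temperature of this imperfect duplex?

Primer base counts: A=7, T=3, G=1, C=3 → A+T=10, G+C=4
Perfect-match Tm = 2(10) + 4(4) = 20 + 16 = 36°C
Mismatches (positions where the bases are not complementary): 1 (at position 2)
Effective Tm = 36 − 1×5 = 36 − 5 = 31°C

31°C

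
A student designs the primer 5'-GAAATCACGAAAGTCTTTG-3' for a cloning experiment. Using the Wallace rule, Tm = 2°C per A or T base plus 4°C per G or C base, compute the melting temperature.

52°C

Counting bases: G=4, A=7, C=3, T=5
A+T = 12, G+C = 7
Tm = 2(12) + 4(7) = 24 + 28 = 52°C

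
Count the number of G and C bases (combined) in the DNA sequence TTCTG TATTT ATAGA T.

Counting bases: A=4, G=2, T=9, C=1
G+C = 2 + 1 = 3

3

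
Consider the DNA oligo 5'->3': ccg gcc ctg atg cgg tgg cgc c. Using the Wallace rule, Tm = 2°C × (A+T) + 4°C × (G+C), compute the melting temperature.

Base counts: A=1, C=9, G=9, T=3
A+T = 4, G+C = 18
Tm = 2×4 + 4×18 = 80°C

80°C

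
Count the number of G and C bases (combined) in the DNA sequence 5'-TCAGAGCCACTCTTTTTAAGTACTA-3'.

Base counts: G=3, A=7, T=9, C=6
G+C = 3 + 6 = 9

9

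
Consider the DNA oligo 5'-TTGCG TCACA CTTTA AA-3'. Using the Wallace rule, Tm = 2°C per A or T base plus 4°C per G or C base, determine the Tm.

46°C

C=4, T=6, G=2, A=5
A+T = 11, G+C = 6
Tm = 2×11 + 4×6 = 46°C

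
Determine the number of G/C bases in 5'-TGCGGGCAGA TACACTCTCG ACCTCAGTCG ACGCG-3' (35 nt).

T=6, C=12, A=7, G=10
Total G or C: 10 + 12 = 22

22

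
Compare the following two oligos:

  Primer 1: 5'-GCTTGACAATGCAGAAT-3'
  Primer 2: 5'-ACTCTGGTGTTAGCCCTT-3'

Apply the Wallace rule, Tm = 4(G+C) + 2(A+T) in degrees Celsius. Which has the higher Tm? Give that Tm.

Primer 1: A+T=10, G+C=7 → Tm = 2(10)+4(7) = 48°C
Primer 2: A+T=9, G+C=9 → Tm = 2(9)+4(9) = 54°C
48°C vs 54°C → primer 2 is higher.

Primer 2, 54°C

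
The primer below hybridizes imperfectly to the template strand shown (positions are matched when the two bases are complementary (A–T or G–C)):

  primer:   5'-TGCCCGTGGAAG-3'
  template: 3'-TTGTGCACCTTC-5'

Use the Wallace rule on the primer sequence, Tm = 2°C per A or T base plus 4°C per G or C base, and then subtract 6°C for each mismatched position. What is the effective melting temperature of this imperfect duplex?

22°C

Primer base counts: A=2, T=2, G=5, C=3 → A+T=4, G+C=8
Perfect-match Tm = 2(4) + 4(8) = 8 + 32 = 40°C
Mismatches (positions where the bases are not complementary): 3 (at positions 1, 2, 4)
Effective Tm = 40 − 3×6 = 40 − 18 = 22°C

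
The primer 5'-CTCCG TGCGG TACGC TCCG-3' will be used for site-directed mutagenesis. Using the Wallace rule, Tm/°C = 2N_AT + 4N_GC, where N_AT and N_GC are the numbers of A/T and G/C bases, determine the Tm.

66°C

Counting bases: C=8, G=6, T=4, A=1
So N_AT = 5 and N_GC = 14.
Tm = 2×5 + 4×14 = 66°C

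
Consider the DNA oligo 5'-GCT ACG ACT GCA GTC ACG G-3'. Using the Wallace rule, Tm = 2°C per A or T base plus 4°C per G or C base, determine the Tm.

62°C

C=6, T=3, A=4, G=6
A+T = 7, G+C = 12
Tm = 2×7 + 4×12 = 62°C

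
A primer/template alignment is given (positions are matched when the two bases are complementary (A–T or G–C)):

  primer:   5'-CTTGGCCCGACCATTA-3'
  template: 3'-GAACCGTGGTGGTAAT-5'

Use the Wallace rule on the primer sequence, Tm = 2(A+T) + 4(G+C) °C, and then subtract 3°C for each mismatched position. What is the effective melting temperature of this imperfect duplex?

Primer base counts: A=3, T=4, G=3, C=6 → A+T=7, G+C=9
Perfect-match Tm = 2(7) + 4(9) = 14 + 36 = 50°C
Mismatches (positions where the bases are not complementary): 2 (at positions 7, 9)
Effective Tm = 50 − 2×3 = 50 − 6 = 44°C

44°C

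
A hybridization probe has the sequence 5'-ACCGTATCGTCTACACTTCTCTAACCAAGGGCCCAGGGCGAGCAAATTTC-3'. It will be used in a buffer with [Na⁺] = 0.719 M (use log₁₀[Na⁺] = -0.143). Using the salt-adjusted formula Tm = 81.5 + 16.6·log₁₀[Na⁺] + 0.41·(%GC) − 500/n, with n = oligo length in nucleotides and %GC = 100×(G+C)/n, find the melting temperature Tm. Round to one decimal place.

90.4°C

Length n = 50. Counting bases: G=10, C=16, T=11, A=13
G+C = 26, so %GC = 26/50 × 100 = 52%
Salt term: 16.6 × (-0.143) = -2.374
GC term: 0.41 × 52 = 21.32; length term: −500/50 = −10
Tm = 81.5 + (-2.374) + 21.32 − 10 = 90.446 → 90.4°C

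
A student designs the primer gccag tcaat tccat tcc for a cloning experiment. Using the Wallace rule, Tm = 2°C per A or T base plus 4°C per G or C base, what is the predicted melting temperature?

Counting bases: A=4, G=2, T=5, C=7
A+T = 9, G+C = 9
Tm = 2×9 + 4×9 = 54°C

54°C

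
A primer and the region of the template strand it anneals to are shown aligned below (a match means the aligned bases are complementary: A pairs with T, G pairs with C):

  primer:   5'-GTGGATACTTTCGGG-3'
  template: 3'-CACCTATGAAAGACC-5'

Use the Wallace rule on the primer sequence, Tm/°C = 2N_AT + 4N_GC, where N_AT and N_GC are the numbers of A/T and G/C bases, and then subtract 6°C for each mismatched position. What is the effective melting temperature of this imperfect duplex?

40°C

Primer base counts: A=2, T=5, G=6, C=2 → A+T=7, G+C=8
Perfect-match Tm = 2(7) + 4(8) = 14 + 32 = 46°C
Mismatches (positions where the bases are not complementary): 1 (at position 13)
Effective Tm = 46 − 1×6 = 46 − 6 = 40°C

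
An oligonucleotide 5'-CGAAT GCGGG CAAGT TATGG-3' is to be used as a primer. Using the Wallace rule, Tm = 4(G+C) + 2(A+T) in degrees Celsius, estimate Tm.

Scanning the sequence gives T=4, A=5, C=3, G=8.
So N_AT = 9 and N_GC = 11.
Tm = 2(9) + 4(11) = 18 + 44 = 62°C

62°C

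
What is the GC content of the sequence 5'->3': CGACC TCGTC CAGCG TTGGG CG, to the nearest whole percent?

73%

Base counts: A=2, G=8, C=8, T=4
G+C = 8 + 8 = 16 out of 22 bases
%GC = 16/22 × 100 = 72.73% ≈ 73%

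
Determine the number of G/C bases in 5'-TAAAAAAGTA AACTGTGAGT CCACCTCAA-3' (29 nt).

T=6, C=6, A=13, G=4
G+C = 4 + 6 = 10

10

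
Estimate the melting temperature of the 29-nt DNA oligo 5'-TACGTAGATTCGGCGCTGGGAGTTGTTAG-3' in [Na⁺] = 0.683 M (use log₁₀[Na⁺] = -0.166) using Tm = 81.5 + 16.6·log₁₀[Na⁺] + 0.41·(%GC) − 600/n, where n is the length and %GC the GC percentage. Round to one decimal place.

Length n = 29. Scanning the sequence gives A=5, G=11, T=9, C=4.
G+C = 15, so %GC = 15/29 × 100 = 51.724%
Salt term: 16.6 × (-0.166) = -2.756
GC term: 0.41 × 51.724 = 21.207; length term: −600/29 = −20.69
Tm = 81.5 + (-2.756) + 21.207 − 20.69 = 79.261 → 79.3°C

79.3°C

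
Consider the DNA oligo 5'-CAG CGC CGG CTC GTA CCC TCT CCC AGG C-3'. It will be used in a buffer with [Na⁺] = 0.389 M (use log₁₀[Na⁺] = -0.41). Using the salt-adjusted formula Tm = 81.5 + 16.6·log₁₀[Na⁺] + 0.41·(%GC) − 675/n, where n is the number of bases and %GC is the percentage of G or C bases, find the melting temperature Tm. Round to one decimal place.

81.3°C

Length n = 28. A=3, T=4, C=14, G=7
G+C = 21, so %GC = 21/28 × 100 = 75%
Salt term: 16.6 × (-0.41) = -6.806
GC term: 0.41 × 75 = 30.75; length term: −675/28 = −24.107
Tm = 81.5 + (-6.806) + 30.75 − 24.107 = 81.337 → 81.3°C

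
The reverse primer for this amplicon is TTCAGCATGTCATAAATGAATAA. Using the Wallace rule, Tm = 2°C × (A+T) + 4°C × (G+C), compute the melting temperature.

58°C

A=10, G=3, T=7, C=3
AT pairs contribute 17, GC pairs contribute 6.
Tm = 2×17 + 4×6 = 58°C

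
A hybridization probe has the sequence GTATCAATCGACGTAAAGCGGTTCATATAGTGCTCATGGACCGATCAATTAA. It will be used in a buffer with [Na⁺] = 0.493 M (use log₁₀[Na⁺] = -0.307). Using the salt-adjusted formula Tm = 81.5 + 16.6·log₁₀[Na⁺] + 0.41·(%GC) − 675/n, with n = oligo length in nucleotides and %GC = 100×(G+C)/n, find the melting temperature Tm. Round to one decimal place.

80.0°C

Length n = 52. Scanning the sequence gives C=10, T=14, A=17, G=11.
G+C = 21, so %GC = 21/52 × 100 = 40.385%
Salt term: 16.6 × (-0.307) = -5.096
GC term: 0.41 × 40.385 = 16.558; length term: −675/52 = −12.981
Tm = 81.5 + (-5.096) + 16.558 − 12.981 = 79.981 → 80.0°C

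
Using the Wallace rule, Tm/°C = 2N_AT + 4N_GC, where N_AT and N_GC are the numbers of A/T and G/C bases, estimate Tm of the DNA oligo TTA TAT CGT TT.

Base counts: C=1, T=7, G=1, A=2
So N_AT = 9 and N_GC = 2.
Tm = 4·2 + 2·9 = 8 + 18 = 26°C

26°C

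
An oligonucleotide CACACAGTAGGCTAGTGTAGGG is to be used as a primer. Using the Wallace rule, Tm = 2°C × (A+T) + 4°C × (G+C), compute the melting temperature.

Scanning the sequence gives C=4, A=6, G=8, T=4.
A+T = 10, G+C = 12
Tm = 2×10 + 4×12 = 68°C

68°C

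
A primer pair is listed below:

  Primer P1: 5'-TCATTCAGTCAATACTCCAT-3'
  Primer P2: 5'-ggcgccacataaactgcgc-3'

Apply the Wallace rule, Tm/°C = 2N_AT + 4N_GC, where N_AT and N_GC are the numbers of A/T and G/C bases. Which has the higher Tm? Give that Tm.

Primer P2, 62°C

Primer P1: A+T=13, G+C=7 → Tm = 2(13)+4(7) = 54°C
Primer P2: A+T=7, G+C=12 → Tm = 2(7)+4(12) = 62°C
54°C vs 62°C → primer P2 is higher.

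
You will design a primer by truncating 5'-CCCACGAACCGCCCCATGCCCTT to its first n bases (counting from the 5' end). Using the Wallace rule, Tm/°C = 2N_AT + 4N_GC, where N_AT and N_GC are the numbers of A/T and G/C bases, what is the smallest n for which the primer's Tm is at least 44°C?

n = 13

First 12 bases: CCCACGAACCGC → Tm = 42°C (< 44°C)
First 13 bases: CCCACGAACCGCC → Tm = 46°C (≥ 44°C)
Each additional base adds 2°C (A/T) or 4°C (G/C), so Tm is non-decreasing in n; n = 13 is the first length to reach 44°C.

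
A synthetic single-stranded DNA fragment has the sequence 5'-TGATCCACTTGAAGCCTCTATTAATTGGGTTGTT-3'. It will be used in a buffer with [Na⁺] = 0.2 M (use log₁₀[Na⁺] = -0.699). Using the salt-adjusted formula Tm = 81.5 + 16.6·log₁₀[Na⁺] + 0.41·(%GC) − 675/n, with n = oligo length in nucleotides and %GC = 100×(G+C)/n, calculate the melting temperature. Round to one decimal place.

Length n = 34. C=6, G=7, T=14, A=7
G+C = 13, so %GC = 13/34 × 100 = 38.235%
Salt term: 16.6 × (-0.699) = -11.603
GC term: 0.41 × 38.235 = 15.676; length term: −675/34 = −19.853
Tm = 81.5 + (-11.603) + 15.676 − 19.853 = 65.72 → 65.7°C

65.7°C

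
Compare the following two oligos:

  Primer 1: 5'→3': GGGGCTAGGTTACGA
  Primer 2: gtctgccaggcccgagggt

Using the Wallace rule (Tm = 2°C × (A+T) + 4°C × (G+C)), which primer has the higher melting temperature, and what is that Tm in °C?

Primer 1: A+T=6, G+C=9 → Tm = 2(6)+4(9) = 48°C
Primer 2: A+T=5, G+C=14 → Tm = 2(5)+4(14) = 66°C
48°C vs 66°C → primer 2 is higher.

Primer 2, 66°C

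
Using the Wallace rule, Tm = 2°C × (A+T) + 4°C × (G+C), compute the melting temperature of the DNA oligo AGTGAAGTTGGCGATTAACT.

A=6, C=2, G=6, T=6
So N_AT = 12 and N_GC = 8.
Tm = 4·8 + 2·12 = 32 + 24 = 56°C

56°C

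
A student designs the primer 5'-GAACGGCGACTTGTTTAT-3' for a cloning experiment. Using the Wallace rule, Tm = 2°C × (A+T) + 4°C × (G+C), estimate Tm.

Scanning the sequence gives A=4, C=3, G=5, T=6.
So N_AT = 10 and N_GC = 8.
Tm = 2×10 + 4×8 = 52°C

52°C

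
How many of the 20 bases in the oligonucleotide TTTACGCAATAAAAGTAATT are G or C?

G=2, C=2, T=7, A=9
G+C = 2 + 2 = 4

4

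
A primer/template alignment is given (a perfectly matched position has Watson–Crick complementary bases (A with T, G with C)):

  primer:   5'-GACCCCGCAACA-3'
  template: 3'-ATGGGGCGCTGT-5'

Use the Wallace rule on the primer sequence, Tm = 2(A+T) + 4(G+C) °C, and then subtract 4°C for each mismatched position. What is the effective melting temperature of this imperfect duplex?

Primer base counts: A=4, T=0, G=2, C=6 → A+T=4, G+C=8
Perfect-match Tm = 2(4) + 4(8) = 8 + 32 = 40°C
Mismatches (positions where the bases are not complementary): 2 (at positions 1, 9)
Effective Tm = 40 − 2×4 = 40 − 8 = 32°C

32°C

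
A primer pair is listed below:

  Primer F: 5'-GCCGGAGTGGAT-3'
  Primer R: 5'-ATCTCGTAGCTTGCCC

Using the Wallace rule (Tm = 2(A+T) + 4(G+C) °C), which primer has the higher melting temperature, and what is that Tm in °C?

Primer F: A+T=4, G+C=8 → Tm = 2(4)+4(8) = 40°C
Primer R: A+T=7, G+C=9 → Tm = 2(7)+4(9) = 50°C
40°C vs 50°C → primer R is higher.

Primer R, 50°C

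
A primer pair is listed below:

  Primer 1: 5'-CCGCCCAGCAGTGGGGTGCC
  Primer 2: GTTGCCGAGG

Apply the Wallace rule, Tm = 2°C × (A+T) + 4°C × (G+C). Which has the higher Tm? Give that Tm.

Primer 1, 72°C

Primer 1: A+T=4, G+C=16 → Tm = 2(4)+4(16) = 72°C
Primer 2: A+T=3, G+C=7 → Tm = 2(3)+4(7) = 34°C
72°C vs 34°C → primer 1 is higher.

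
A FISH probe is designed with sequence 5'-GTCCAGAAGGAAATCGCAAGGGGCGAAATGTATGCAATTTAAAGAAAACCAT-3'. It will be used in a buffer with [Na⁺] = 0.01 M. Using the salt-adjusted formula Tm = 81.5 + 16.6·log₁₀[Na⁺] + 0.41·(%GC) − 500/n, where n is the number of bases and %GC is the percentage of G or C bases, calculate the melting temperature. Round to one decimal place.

Length n = 52. G=13, C=8, T=9, A=22
G+C = 21, so %GC = 21/52 × 100 = 40.385%
Salt term: 16.6 × (-2) = -33.2
GC term: 0.41 × 40.385 = 16.558; length term: −500/52 = −9.615
Tm = 81.5 + (-33.2) + 16.558 − 9.615 = 55.243 → 55.2°C

55.2°C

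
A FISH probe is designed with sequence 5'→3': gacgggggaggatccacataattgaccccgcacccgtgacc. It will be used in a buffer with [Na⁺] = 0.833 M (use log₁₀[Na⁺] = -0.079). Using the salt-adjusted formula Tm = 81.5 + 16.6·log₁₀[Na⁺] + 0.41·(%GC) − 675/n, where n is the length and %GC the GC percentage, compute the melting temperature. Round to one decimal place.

89.7°C

Length n = 41. G=12, C=14, T=5, A=10
G+C = 26, so %GC = 26/41 × 100 = 63.415%
Salt term: 16.6 × (-0.079) = -1.311
GC term: 0.41 × 63.415 = 26; length term: −675/41 = −16.463
Tm = 81.5 + (-1.311) + 26 − 16.463 = 89.726 → 89.7°C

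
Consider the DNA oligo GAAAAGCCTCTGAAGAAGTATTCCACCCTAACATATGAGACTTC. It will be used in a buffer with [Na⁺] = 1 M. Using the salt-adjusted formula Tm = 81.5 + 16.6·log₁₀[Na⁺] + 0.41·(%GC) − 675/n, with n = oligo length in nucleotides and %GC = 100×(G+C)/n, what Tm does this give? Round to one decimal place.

82.9°C

Length n = 44. Counting bases: G=7, C=11, A=16, T=10
G+C = 18, so %GC = 18/44 × 100 = 40.909%
Salt term: 16.6 × (0) = 0
GC term: 0.41 × 40.909 = 16.773; length term: −675/44 = −15.341
Tm = 81.5 + (0) + 16.773 − 15.341 = 82.932 → 82.9°C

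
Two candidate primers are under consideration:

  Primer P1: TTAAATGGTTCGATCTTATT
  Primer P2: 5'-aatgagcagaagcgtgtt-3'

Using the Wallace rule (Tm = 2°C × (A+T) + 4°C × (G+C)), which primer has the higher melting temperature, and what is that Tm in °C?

Primer P1: A+T=15, G+C=5 → Tm = 2(15)+4(5) = 50°C
Primer P2: A+T=10, G+C=8 → Tm = 2(10)+4(8) = 52°C
50°C vs 52°C → primer P2 is higher.

Primer P2, 52°C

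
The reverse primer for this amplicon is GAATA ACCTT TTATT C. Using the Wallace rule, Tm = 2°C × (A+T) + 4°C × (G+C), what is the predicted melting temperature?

Base counts: G=1, C=3, A=5, T=7
So N_AT = 12 and N_GC = 4.
Tm = 2(12) + 4(4) = 24 + 16 = 40°C

40°C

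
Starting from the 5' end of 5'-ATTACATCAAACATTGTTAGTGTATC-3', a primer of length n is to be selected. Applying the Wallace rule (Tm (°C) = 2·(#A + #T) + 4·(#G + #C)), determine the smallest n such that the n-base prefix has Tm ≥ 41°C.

n = 17

First 16 bases: ATTACATCAAACATTG → Tm = 40°C (< 41°C)
First 17 bases: ATTACATCAAACATTGT → Tm = 42°C (≥ 41°C)
Since every base adds ≥2°C, Tm only increases with n, so the threshold is first crossed at n = 17.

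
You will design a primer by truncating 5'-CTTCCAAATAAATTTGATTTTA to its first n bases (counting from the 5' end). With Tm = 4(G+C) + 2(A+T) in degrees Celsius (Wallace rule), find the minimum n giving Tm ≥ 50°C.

n = 21

First 20 bases: CTTCCAAATAAATTTGATTT → Tm = 48°C (< 50°C)
First 21 bases: CTTCCAAATAAATTTGATTTT → Tm = 50°C (≥ 50°C)
Each additional base adds 2°C (A/T) or 4°C (G/C), so Tm is non-decreasing in n; n = 21 is the first length to reach 50°C.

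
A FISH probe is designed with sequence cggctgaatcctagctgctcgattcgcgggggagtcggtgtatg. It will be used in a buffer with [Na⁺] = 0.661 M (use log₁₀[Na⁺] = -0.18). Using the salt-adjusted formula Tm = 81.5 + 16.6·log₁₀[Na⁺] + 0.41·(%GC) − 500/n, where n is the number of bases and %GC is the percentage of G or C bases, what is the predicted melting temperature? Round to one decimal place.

92.3°C

Length n = 44. Counting bases: T=11, G=17, A=6, C=10
G+C = 27, so %GC = 27/44 × 100 = 61.364%
Salt term: 16.6 × (-0.18) = -2.988
GC term: 0.41 × 61.364 = 25.159; length term: −500/44 = −11.364
Tm = 81.5 + (-2.988) + 25.159 − 11.364 = 92.307 → 92.3°C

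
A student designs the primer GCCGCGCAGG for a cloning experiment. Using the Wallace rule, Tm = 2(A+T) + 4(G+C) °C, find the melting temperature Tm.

G=5, T=0, C=4, A=1
AT pairs contribute 1, GC pairs contribute 9.
Tm = 2(1) + 4(9) = 2 + 36 = 38°C

38°C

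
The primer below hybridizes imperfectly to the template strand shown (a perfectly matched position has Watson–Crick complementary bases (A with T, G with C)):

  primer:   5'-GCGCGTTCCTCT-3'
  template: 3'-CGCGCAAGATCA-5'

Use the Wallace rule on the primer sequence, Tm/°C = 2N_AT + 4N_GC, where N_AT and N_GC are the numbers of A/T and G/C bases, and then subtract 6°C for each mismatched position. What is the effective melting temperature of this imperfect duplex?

Primer base counts: A=0, T=4, G=3, C=5 → A+T=4, G+C=8
Perfect-match Tm = 2(4) + 4(8) = 8 + 32 = 40°C
Mismatches (positions where the bases are not complementary): 3 (at positions 9, 10, 11)
Effective Tm = 40 − 3×6 = 40 − 18 = 22°C

22°C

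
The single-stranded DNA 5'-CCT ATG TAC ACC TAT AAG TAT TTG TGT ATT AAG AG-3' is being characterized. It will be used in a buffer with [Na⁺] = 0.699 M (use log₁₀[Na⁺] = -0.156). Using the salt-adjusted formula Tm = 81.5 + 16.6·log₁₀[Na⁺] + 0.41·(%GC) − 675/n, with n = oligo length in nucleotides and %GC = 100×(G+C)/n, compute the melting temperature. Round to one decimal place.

72.5°C

Length n = 35. Base counts: C=5, A=11, G=6, T=13
G+C = 11, so %GC = 11/35 × 100 = 31.429%
Salt term: 16.6 × (-0.156) = -2.59
GC term: 0.41 × 31.429 = 12.886; length term: −675/35 = −19.286
Tm = 81.5 + (-2.59) + 12.886 − 19.286 = 72.51 → 72.5°C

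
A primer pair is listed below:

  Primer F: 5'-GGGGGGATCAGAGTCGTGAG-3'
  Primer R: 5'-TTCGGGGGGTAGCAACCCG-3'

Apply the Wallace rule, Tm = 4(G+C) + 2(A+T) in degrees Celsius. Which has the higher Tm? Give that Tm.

Primer F, 66°C

Primer F: A+T=7, G+C=13 → Tm = 2(7)+4(13) = 66°C
Primer R: A+T=6, G+C=13 → Tm = 2(6)+4(13) = 64°C
66°C vs 64°C → primer F is higher.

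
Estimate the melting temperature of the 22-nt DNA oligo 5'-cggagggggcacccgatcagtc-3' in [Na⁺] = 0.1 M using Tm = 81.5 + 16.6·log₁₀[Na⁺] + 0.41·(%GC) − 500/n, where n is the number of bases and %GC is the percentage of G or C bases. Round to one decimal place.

72.0°C

Length n = 22. C=7, A=4, T=2, G=9
G+C = 16, so %GC = 16/22 × 100 = 72.727%
Salt term: 16.6 × (-1) = -16.6
GC term: 0.41 × 72.727 = 29.818; length term: −500/22 = −22.727
Tm = 81.5 + (-16.6) + 29.818 − 22.727 = 71.991 → 72.0°C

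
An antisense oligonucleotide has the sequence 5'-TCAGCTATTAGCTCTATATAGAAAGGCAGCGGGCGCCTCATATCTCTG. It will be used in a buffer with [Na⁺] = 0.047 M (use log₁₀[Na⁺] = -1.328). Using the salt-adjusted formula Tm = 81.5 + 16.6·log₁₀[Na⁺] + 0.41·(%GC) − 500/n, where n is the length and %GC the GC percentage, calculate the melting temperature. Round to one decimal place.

Length n = 48. Counting bases: G=11, A=12, C=12, T=13
G+C = 23, so %GC = 23/48 × 100 = 47.917%
Salt term: 16.6 × (-1.328) = -22.045
GC term: 0.41 × 47.917 = 19.646; length term: −500/48 = −10.417
Tm = 81.5 + (-22.045) + 19.646 − 10.417 = 68.684 → 68.7°C

68.7°C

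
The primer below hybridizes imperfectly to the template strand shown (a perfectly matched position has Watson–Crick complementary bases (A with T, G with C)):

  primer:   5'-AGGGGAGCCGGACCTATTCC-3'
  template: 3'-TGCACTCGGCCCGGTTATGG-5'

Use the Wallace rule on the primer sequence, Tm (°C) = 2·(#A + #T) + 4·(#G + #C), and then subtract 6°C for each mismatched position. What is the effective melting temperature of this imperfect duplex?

Primer base counts: A=4, T=3, G=7, C=6 → A+T=7, G+C=13
Perfect-match Tm = 2(7) + 4(13) = 14 + 52 = 66°C
Mismatches (positions where the bases are not complementary): 5 (at positions 2, 4, 12, 15, 18)
Effective Tm = 66 − 5×6 = 66 − 30 = 36°C

36°C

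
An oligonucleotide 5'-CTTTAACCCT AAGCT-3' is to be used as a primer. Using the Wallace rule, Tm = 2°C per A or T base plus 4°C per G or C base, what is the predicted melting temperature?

Base counts: C=5, T=5, A=4, G=1
AT pairs contribute 9, GC pairs contribute 6.
Tm = 2(9) + 4(6) = 18 + 24 = 42°C

42°C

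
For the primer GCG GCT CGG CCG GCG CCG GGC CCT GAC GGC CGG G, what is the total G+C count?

31

A=1, C=14, T=2, G=17
Total G or C: 17 + 14 = 31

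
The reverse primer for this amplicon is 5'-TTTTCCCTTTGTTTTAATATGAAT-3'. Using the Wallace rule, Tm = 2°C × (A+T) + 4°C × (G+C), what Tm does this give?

Counting bases: G=2, C=3, T=14, A=5
So N_AT = 19 and N_GC = 5.
Tm = 2(19) + 4(5) = 38 + 20 = 58°C

58°C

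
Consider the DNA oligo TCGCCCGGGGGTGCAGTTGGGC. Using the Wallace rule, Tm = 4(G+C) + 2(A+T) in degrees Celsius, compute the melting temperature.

78°C

T=4, G=11, A=1, C=6
A+T = 5, G+C = 17
Tm = 2×5 + 4×17 = 78°C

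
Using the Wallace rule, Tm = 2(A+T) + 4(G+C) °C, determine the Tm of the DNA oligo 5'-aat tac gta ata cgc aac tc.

Counting bases: T=5, A=8, G=2, C=5
A+T = 13, G+C = 7
Tm = 2×13 + 4×7 = 54°C

54°C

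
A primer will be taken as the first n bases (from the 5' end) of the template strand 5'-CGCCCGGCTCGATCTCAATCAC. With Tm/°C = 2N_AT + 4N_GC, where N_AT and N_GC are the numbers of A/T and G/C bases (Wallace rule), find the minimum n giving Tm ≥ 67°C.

n = 21

First 20 bases: CGCCCGGCTCGATCTCAATC → Tm = 66°C (< 67°C)
First 21 bases: CGCCCGGCTCGATCTCAATCA → Tm = 68°C (≥ 67°C)
Each additional base adds 2°C (A/T) or 4°C (G/C), so Tm is non-decreasing in n; n = 21 is the first length to reach 67°C.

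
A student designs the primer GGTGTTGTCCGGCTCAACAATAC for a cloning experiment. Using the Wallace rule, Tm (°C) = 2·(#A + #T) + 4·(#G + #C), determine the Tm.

T=6, G=6, A=5, C=6
A+T = 11, G+C = 12
Tm = 4·12 + 2·11 = 48 + 22 = 70°C

70°C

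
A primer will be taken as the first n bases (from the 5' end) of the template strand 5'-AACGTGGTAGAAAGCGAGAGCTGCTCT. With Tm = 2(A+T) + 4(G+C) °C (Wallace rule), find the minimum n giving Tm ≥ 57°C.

n = 20

First 19 bases: AACGTGGTAGAAAGCGAGA → Tm = 56°C (< 57°C)
First 20 bases: AACGTGGTAGAAAGCGAGAG → Tm = 60°C (≥ 57°C)
Each additional base adds 2°C (A/T) or 4°C (G/C), so Tm is non-decreasing in n; n = 20 is the first length to reach 57°C.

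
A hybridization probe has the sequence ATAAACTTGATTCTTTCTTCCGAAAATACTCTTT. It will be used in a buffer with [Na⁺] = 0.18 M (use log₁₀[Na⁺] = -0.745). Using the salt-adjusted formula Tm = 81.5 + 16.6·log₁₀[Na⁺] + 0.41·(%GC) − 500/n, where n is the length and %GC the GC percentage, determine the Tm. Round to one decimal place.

Length n = 34. Counting bases: A=10, T=15, C=7, G=2
G+C = 9, so %GC = 9/34 × 100 = 26.471%
Salt term: 16.6 × (-0.745) = -12.367
GC term: 0.41 × 26.471 = 10.853; length term: −500/34 = −14.706
Tm = 81.5 + (-12.367) + 10.853 − 14.706 = 65.28 → 65.3°C

65.3°C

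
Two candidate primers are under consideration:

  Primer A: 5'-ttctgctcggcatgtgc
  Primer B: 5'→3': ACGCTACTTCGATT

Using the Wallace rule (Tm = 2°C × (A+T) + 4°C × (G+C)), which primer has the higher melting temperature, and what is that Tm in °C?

Primer A, 54°C

Primer A: A+T=7, G+C=10 → Tm = 2(7)+4(10) = 54°C
Primer B: A+T=8, G+C=6 → Tm = 2(8)+4(6) = 40°C
54°C vs 40°C → primer A is higher.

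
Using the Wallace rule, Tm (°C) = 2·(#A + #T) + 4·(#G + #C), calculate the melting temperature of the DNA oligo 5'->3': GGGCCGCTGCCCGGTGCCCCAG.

82°C

Base counts: C=10, A=1, T=2, G=9
AT pairs contribute 3, GC pairs contribute 19.
Tm = 2(3) + 4(19) = 6 + 76 = 82°C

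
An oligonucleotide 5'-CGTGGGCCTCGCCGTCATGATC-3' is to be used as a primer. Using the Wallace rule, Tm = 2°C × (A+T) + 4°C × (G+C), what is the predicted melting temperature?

Base counts: A=2, C=8, T=5, G=7
A+T = 7, G+C = 15
Tm = 4·15 + 2·7 = 60 + 14 = 74°C

74°C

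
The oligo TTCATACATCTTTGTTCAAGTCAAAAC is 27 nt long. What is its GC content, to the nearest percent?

Scanning the sequence gives A=9, G=2, T=10, C=6.
G+C = 2 + 6 = 8 out of 27 bases
%GC = 8/27 × 100 = 29.63% ≈ 30%

30%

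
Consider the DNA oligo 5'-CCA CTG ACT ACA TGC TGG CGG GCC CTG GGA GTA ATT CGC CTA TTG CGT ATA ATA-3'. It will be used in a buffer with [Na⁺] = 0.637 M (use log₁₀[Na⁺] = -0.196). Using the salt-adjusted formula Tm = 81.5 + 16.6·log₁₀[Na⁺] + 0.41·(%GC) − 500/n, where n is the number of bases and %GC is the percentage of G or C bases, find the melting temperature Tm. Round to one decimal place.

Length n = 54. Scanning the sequence gives C=14, T=14, G=14, A=12.
G+C = 28, so %GC = 28/54 × 100 = 51.852%
Salt term: 16.6 × (-0.196) = -3.254
GC term: 0.41 × 51.852 = 21.259; length term: −500/54 = −9.259
Tm = 81.5 + (-3.254) + 21.259 − 9.259 = 90.246 → 90.2°C

90.2°C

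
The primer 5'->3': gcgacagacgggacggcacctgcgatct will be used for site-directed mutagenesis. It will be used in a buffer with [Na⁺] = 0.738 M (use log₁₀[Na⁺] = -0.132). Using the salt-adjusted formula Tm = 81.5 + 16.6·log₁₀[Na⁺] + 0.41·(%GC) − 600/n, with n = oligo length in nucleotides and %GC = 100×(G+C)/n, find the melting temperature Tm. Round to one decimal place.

Length n = 28. G=10, T=3, C=9, A=6
G+C = 19, so %GC = 19/28 × 100 = 67.857%
Salt term: 16.6 × (-0.132) = -2.191
GC term: 0.41 × 67.857 = 27.821; length term: −600/28 = −21.429
Tm = 81.5 + (-2.191) + 27.821 − 21.429 = 85.701 → 85.7°C

85.7°C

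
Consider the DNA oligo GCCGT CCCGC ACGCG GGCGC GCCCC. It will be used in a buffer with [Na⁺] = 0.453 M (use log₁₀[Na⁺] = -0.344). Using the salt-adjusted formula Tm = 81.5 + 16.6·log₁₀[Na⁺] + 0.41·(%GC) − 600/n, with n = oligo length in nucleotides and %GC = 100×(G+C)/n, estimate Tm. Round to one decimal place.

Length n = 25. Scanning the sequence gives G=9, A=1, C=14, T=1.
G+C = 23, so %GC = 23/25 × 100 = 92%
Salt term: 16.6 × (-0.344) = -5.71
GC term: 0.41 × 92 = 37.72; length term: −600/25 = −24
Tm = 81.5 + (-5.71) + 37.72 − 24 = 89.51 → 89.5°C

89.5°C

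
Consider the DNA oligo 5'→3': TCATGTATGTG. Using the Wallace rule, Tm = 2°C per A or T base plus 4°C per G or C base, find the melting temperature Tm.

30°C

T=5, G=3, A=2, C=1
AT pairs contribute 7, GC pairs contribute 4.
Tm = 2(7) + 4(4) = 14 + 16 = 30°C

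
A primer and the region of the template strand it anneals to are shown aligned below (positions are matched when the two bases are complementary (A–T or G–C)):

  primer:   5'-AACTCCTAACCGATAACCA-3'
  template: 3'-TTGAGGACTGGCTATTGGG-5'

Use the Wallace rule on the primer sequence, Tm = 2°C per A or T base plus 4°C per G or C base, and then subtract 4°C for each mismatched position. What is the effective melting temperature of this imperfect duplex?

46°C

Primer base counts: A=8, T=3, G=1, C=7 → A+T=11, G+C=8
Perfect-match Tm = 2(11) + 4(8) = 22 + 32 = 54°C
Mismatches (positions where the bases are not complementary): 2 (at positions 8, 19)
Effective Tm = 54 − 2×4 = 54 − 8 = 46°C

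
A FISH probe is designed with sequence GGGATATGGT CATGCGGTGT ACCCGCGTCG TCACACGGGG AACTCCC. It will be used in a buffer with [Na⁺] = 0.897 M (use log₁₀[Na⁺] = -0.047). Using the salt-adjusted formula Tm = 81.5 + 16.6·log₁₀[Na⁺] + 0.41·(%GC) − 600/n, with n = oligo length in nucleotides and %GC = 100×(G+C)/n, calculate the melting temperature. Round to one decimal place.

94.1°C

Length n = 47. Scanning the sequence gives C=14, A=8, G=16, T=9.
G+C = 30, so %GC = 30/47 × 100 = 63.83%
Salt term: 16.6 × (-0.047) = -0.78
GC term: 0.41 × 63.83 = 26.17; length term: −600/47 = −12.766
Tm = 81.5 + (-0.78) + 26.17 − 12.766 = 94.124 → 94.1°C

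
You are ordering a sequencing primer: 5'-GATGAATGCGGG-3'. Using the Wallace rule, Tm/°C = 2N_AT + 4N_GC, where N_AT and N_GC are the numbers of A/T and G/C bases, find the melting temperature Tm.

T=2, G=6, C=1, A=3
A+T = 5, G+C = 7
Tm = 2(5) + 4(7) = 10 + 28 = 38°C

38°C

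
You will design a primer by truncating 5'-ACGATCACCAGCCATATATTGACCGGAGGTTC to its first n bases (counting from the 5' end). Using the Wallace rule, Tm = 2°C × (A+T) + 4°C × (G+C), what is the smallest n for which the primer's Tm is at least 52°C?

n = 18

First 17 bases: ACGATCACCAGCCATAT → Tm = 50°C (< 52°C)
First 18 bases: ACGATCACCAGCCATATA → Tm = 52°C (≥ 52°C)
Since every base adds ≥2°C, Tm only increases with n, so the threshold is first crossed at n = 18.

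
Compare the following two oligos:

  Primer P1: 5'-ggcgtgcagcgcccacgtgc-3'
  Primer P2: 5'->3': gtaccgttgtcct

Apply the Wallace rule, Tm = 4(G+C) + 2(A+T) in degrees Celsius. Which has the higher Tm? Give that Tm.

Primer P1: A+T=4, G+C=16 → Tm = 2(4)+4(16) = 72°C
Primer P2: A+T=6, G+C=7 → Tm = 2(6)+4(7) = 40°C
72°C vs 40°C → primer P1 is higher.

Primer P1, 72°C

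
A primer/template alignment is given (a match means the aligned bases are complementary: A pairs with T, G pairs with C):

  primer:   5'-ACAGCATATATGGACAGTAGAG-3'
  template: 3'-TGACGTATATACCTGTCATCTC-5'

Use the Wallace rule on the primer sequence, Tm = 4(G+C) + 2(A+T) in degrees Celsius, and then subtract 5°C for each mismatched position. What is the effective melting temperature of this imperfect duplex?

57°C

Primer base counts: A=9, T=4, G=6, C=3 → A+T=13, G+C=9
Perfect-match Tm = 2(13) + 4(9) = 26 + 36 = 62°C
Mismatches (positions where the bases are not complementary): 1 (at position 3)
Effective Tm = 62 − 1×5 = 62 − 5 = 57°C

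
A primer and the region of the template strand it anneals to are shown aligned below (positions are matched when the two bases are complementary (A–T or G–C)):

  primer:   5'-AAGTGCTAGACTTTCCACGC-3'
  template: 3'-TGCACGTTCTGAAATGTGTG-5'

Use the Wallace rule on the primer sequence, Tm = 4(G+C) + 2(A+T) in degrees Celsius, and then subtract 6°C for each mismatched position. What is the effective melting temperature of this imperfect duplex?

Primer base counts: A=5, T=5, G=4, C=6 → A+T=10, G+C=10
Perfect-match Tm = 2(10) + 4(10) = 20 + 40 = 60°C
Mismatches (positions where the bases are not complementary): 4 (at positions 2, 7, 15, 19)
Effective Tm = 60 − 4×6 = 60 − 24 = 36°C

36°C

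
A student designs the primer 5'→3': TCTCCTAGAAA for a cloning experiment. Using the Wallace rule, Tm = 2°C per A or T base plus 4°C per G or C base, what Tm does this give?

A=4, G=1, C=3, T=3
So N_AT = 7 and N_GC = 4.
Tm = 2×7 + 4×4 = 30°C

30°C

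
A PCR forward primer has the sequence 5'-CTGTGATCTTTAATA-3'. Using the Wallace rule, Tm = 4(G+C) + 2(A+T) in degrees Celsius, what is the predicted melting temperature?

Counting bases: A=4, C=2, G=2, T=7
A+T = 11, G+C = 4
Tm = 4·4 + 2·11 = 16 + 22 = 38°C

38°C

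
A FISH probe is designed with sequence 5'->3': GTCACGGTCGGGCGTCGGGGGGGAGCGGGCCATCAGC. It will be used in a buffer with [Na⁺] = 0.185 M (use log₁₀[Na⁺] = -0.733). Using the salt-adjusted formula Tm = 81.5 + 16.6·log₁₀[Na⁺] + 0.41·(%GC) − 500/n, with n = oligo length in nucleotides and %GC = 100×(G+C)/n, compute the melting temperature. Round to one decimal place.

88.0°C

Length n = 37. Scanning the sequence gives G=19, C=10, T=4, A=4.
G+C = 29, so %GC = 29/37 × 100 = 78.378%
Salt term: 16.6 × (-0.733) = -12.168
GC term: 0.41 × 78.378 = 32.135; length term: −500/37 = −13.514
Tm = 81.5 + (-12.168) + 32.135 − 13.514 = 87.953 → 88.0°C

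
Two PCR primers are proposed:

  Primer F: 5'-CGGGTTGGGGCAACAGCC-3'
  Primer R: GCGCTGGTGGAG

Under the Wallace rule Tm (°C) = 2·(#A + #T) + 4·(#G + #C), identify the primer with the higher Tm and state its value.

Primer F, 62°C

Primer F: A+T=5, G+C=13 → Tm = 2(5)+4(13) = 62°C
Primer R: A+T=3, G+C=9 → Tm = 2(3)+4(9) = 42°C
62°C vs 42°C → primer F is higher.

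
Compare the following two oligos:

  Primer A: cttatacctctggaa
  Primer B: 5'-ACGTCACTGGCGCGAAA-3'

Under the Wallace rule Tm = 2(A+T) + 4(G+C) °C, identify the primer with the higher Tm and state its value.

Primer B, 54°C

Primer A: A+T=9, G+C=6 → Tm = 2(9)+4(6) = 42°C
Primer B: A+T=7, G+C=10 → Tm = 2(7)+4(10) = 54°C
42°C vs 54°C → primer B is higher.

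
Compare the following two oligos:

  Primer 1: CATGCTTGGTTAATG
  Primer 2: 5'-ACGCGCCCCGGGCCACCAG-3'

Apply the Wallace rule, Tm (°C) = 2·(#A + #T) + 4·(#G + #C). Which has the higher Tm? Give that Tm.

Primer 2, 70°C

Primer 1: A+T=9, G+C=6 → Tm = 2(9)+4(6) = 42°C
Primer 2: A+T=3, G+C=16 → Tm = 2(3)+4(16) = 70°C
42°C vs 70°C → primer 2 is higher.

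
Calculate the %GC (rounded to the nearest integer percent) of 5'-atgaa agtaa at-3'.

Base counts: C=0, G=2, T=3, A=7
G+C = 2 + 0 = 2 out of 12 bases
%GC = 2/12 × 100 = 16.67% ≈ 17%

17%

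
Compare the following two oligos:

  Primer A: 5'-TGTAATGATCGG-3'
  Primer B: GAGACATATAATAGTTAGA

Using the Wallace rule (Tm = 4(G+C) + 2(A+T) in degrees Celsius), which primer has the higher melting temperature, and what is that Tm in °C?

Primer B, 48°C

Primer A: A+T=7, G+C=5 → Tm = 2(7)+4(5) = 34°C
Primer B: A+T=14, G+C=5 → Tm = 2(14)+4(5) = 48°C
34°C vs 48°C → primer B is higher.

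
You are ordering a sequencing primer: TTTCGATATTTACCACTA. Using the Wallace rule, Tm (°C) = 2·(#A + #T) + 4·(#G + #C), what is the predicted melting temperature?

46°C

Counting bases: A=5, G=1, T=8, C=4
A+T = 13, G+C = 5
Tm = 2(13) + 4(5) = 26 + 20 = 46°C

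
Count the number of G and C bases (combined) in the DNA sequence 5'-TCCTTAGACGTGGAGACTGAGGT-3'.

Base counts: T=6, G=8, C=4, A=5
G+C = 8 + 4 = 12

12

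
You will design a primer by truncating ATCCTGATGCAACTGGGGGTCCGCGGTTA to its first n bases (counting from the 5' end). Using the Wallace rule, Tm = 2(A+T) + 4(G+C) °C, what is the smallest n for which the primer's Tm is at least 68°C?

First 21 bases: ATCCTGATGCAACTGGGGGTC → Tm = 66°C (< 68°C)
First 22 bases: ATCCTGATGCAACTGGGGGTCC → Tm = 70°C (≥ 68°C)
Each additional base adds 2°C (A/T) or 4°C (G/C), so Tm is non-decreasing in n; n = 22 is the first length to reach 68°C.

n = 22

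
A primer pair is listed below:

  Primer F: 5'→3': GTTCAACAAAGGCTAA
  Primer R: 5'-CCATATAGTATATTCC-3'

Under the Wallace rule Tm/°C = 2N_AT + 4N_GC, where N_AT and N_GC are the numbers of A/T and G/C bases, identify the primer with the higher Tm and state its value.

Primer F, 44°C

Primer F: A+T=10, G+C=6 → Tm = 2(10)+4(6) = 44°C
Primer R: A+T=11, G+C=5 → Tm = 2(11)+4(5) = 42°C
44°C vs 42°C → primer F is higher.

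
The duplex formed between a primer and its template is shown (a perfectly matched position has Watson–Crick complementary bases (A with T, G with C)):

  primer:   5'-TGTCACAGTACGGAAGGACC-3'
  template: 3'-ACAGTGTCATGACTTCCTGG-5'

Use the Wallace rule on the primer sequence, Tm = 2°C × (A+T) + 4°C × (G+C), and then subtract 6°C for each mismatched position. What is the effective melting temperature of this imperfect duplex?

Primer base counts: A=6, T=3, G=6, C=5 → A+T=9, G+C=11
Perfect-match Tm = 2(9) + 4(11) = 18 + 44 = 62°C
Mismatches (positions where the bases are not complementary): 1 (at position 12)
Effective Tm = 62 − 1×6 = 62 − 6 = 56°C

56°C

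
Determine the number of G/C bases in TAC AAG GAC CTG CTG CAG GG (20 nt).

12

Base counts: A=5, G=7, C=5, T=3
Total G or C: 7 + 5 = 12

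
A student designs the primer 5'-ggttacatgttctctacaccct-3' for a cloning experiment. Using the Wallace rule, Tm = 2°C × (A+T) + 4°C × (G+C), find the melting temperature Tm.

Base counts: A=4, G=3, T=8, C=7
A+T = 12, G+C = 10
Tm = 4·10 + 2·12 = 40 + 24 = 64°C

64°C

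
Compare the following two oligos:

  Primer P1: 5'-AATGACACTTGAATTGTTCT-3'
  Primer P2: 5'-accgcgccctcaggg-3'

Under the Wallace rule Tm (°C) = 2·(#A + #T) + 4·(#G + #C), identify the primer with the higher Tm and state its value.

Primer P2, 54°C

Primer P1: A+T=14, G+C=6 → Tm = 2(14)+4(6) = 52°C
Primer P2: A+T=3, G+C=12 → Tm = 2(3)+4(12) = 54°C
52°C vs 54°C → primer P2 is higher.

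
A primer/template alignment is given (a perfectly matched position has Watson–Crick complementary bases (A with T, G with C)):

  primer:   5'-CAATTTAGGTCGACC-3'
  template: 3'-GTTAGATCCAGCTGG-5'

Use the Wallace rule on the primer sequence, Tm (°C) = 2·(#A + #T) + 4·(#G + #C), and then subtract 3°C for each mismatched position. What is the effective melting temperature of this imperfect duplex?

41°C

Primer base counts: A=4, T=4, G=3, C=4 → A+T=8, G+C=7
Perfect-match Tm = 2(8) + 4(7) = 16 + 28 = 44°C
Mismatches (positions where the bases are not complementary): 1 (at position 5)
Effective Tm = 44 − 1×3 = 44 − 3 = 41°C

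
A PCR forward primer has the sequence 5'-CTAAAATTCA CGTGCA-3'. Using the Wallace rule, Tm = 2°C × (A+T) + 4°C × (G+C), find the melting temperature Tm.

A=6, T=4, C=4, G=2
AT pairs contribute 10, GC pairs contribute 6.
Tm = 2(10) + 4(6) = 20 + 24 = 44°C

44°C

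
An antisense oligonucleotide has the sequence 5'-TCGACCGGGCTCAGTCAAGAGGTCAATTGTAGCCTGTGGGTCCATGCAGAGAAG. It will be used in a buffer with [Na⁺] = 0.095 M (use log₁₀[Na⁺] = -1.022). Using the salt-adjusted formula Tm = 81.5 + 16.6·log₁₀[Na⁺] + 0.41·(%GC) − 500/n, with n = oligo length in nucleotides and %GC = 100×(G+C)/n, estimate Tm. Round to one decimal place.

78.1°C

Length n = 54. Counting bases: C=12, G=18, T=11, A=13
G+C = 30, so %GC = 30/54 × 100 = 55.556%
Salt term: 16.6 × (-1.022) = -16.965
GC term: 0.41 × 55.556 = 22.778; length term: −500/54 = −9.259
Tm = 81.5 + (-16.965) + 22.778 − 9.259 = 78.054 → 78.1°C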